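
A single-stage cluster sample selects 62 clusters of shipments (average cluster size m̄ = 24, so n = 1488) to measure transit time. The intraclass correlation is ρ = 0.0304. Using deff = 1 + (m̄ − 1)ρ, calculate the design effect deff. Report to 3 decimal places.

1.699

deff = 1 + (24 − 1)·0.0304 = 1 + 0.6992 = 1.6992.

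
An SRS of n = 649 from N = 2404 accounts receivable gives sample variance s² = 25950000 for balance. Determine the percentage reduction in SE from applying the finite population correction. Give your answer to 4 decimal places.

14.5580

f = n/N = 649/2404 = 0.26996672.
SE_no-fpc = √(s²/n) = 199.96148; SE_fpc = √((1−f)s²/n) = 170.85105.
Ratio = √(1−f) = 0.85441985. Reduction = 100·(1 − 0.85441985) = 14.5580%.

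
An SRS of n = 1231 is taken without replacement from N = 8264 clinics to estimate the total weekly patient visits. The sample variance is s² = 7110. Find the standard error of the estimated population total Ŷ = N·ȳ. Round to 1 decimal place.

18321.9

Var(Ŷ) = N²·Var(ȳ) = N²·(1 − n/N)·s²/n.
f = 1231/8264 = 0.14895934; Var(ȳ) = 0.85104066·7110/1231 = 4.9154339.
Var(Ŷ) = 8264² · 4.9154339 = 3.3569315 × 10^8.
SE(Ŷ) = √(3.3569315 × 10^8) = 18321.9.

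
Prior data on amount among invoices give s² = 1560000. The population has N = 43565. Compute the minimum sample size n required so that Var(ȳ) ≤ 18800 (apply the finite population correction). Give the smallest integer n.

83

Without fpc, n₀ = s²/D = 1560000/18800 = 82.9787.
With fpc, (1 − n/N)·s²/n ≤ D requires n ≥ n₀/(1 + n₀/N) = 82.9787/(1 + 82.9787/43565) = 82.8210.
Rounding up, n = 83.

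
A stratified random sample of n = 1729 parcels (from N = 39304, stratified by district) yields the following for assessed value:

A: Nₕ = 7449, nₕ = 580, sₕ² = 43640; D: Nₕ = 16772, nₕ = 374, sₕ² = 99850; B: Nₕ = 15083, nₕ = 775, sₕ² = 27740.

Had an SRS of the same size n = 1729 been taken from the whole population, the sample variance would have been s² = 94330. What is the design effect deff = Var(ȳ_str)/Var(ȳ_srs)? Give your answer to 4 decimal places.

Var(ȳ_str) = Σ Wₕ²(1−fₕ)sₕ²/nₕ with Wₕ = Nₕ/39304:
  A: (7449/39304)²·(1−580/7449)·43640/580 = 2.4921532
  D: (16772/39304)²·(1−374/16772)·99850/374 = 47.531191
  B: (15083/39304)²·(1−775/15083)·27740/775 = 5.0003213
  → Var(ȳ_str) = 55.023666.
Var(ȳ_srs) = (1 − 1729/39304)·94330/1729 = 52.157538.
deff = 55.023666 / 52.157538 = 1.0550.

1.0550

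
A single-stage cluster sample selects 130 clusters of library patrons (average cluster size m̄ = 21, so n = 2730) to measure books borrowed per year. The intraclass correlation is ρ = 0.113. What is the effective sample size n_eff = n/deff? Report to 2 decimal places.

837.42

deff = 1 + (21 − 1)·0.113 = 1 + 2.26 = 3.26.
n_eff = 2730 / 3.26 = 837.42.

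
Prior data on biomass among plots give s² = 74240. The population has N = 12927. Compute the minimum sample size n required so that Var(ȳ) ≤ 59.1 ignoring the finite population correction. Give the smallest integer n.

1257

Without fpc, n₀ = s²/D = 74240/59.1 = 1256.1760.
Rounding up, n = 1257.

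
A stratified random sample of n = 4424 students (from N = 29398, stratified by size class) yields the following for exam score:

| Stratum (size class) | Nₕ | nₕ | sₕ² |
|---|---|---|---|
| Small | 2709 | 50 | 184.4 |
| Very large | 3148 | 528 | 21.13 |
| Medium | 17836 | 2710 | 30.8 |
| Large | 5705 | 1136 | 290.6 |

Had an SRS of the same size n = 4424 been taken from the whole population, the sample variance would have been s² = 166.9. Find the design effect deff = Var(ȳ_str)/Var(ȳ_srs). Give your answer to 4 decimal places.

1.3225

Var(ȳ_str) = Σ Wₕ²(1−fₕ)sₕ²/nₕ with Wₕ = Nₕ/29398:
  Small: (2709/29398)²·(1−50/2709)·184.4/50 = 0.030738501
  Very large: (3148/29398)²·(1−528/3148)·21.13/528 = 3.8191439 × 10^-4
  Medium: (17836/29398)²·(1−2710/17836)·30.8/2710 = 0.0035478677
  Large: (5705/29398)²·(1−1136/5705)·290.6/1136 = 0.0077154012
  → Var(ȳ_str) = 0.042383684.
Var(ȳ_srs) = (1 − 4424/29398)·166.9/4424 = 0.032048783.
deff = 0.042383684 / 0.032048783 = 1.3225.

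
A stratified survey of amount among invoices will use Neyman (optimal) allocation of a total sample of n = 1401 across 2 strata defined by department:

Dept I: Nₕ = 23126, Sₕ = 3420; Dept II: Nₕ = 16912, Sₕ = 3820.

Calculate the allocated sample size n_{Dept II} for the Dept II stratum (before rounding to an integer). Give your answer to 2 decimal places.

629.88

Neyman allocation: nₕ = n·NₕSₕ / Σⱼ NⱼSⱼ.
Σ NⱼSⱼ = 23126·3420 + 16912·3820 = 1.4369476 × 10^8.
n_{Dept II} = 1401·16912·3820 / (1.4369476 × 10^8) = 629.88.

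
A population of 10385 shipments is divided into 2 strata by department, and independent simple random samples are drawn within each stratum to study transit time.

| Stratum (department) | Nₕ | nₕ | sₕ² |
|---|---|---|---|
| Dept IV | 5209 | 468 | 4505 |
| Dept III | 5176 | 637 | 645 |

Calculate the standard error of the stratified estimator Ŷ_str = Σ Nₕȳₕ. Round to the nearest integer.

Var(Ŷ_str) = Σₕ Nₕ²(1 − fₕ)sₕ²/nₕ.
Dept IV: 5209²·(1 − 468/5209)·4505/468 = 2.3772412 × 10^8.
Dept III: 5176²·(1 − 637/5176)·645/637 = 2.378892 × 10^7.
Sum = 2.6151304 × 10^8.
SE = √(2.6151304 × 10^8) = 16171.

16171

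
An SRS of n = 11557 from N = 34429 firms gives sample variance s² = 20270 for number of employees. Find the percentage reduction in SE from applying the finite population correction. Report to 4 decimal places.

f = n/N = 11557/34429 = 0.33567632.
SE_no-fpc = √(s²/n) = 1.3243547; SE_fpc = √((1−f)s²/n) = 1.0794293.
Ratio = √(1−f) = 0.81506054. Reduction = 100·(1 − 0.81506054) = 18.4939%.

18.4939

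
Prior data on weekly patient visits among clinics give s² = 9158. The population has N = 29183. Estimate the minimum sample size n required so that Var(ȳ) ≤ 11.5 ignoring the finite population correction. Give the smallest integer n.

797

Without fpc, n₀ = s²/D = 9158/11.5 = 796.3478.
Rounding up, n = 797.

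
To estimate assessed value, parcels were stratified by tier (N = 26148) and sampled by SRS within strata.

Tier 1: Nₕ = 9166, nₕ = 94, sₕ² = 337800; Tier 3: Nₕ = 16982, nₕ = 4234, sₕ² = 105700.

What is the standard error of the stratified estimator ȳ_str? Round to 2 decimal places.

21.09

Var(ȳ_str) = Σₕ Wₕ²(1 − fₕ)sₕ²/nₕ with Wₕ = Nₕ/N, N = 26148.
Tier 1: Wₕ = 0.35054306; term = 0.35054306²·(1 − 0.01025529)·337800/94 = 437.05665.
Tier 3: Wₕ = 0.64945694; term = 0.64945694²·(1 − 0.24932281)·105700/4234 = 7.9045668.
Sum = 444.96122.
SE = √(444.96122) = 21.09.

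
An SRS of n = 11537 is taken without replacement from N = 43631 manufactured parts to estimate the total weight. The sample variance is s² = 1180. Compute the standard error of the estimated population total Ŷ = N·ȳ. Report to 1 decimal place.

11967.5

Var(Ŷ) = N²·Var(ȳ) = N²·(1 − n/N)·s²/n.
f = 11537/43631 = 0.26442209; Var(ȳ) = 0.73557791·1180/11537 = 0.075234631.
Var(Ŷ) = 43631² · 0.075234631 = 1.4322147 × 10^8.
SE(Ŷ) = √(1.4322147 × 10^8) = 11967.5.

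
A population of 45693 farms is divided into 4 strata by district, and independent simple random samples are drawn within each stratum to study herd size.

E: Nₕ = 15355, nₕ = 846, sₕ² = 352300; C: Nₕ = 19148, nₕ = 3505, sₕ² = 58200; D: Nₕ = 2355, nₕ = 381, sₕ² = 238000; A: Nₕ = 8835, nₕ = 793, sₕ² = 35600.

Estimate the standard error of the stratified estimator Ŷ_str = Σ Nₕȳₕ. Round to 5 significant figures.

Var(Ŷ_str) = Σₕ Nₕ²(1 − fₕ)sₕ²/nₕ.
E: 15355²·(1 − 846/15355)·352300/846 = 9.2774705 × 10^10.
C: 19148²·(1 − 3505/19148)·58200/3505 = 4.9736867 × 10^9.
D: 2355²·(1 − 381/2355)·238000/381 = 2.9039561 × 10^9.
A: 8835²·(1 − 793/8835)·35600/793 = 3.1896823 × 10^9.
Sum = 1.0384203 × 10^11.
SE = √(1.0384203 × 10^11) = 322250.

322250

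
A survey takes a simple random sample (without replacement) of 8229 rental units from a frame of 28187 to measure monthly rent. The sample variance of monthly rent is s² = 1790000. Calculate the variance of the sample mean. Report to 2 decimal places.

154.02

Under SRS without replacement, Var(ȳ) = (1 − f)·s²/n with f = n/N = 8229/28187 = 0.29194309.
Var(ȳ) = (1 − 0.29194309)·1790000/8229 = 0.70805691·217.52339 = 154.01894.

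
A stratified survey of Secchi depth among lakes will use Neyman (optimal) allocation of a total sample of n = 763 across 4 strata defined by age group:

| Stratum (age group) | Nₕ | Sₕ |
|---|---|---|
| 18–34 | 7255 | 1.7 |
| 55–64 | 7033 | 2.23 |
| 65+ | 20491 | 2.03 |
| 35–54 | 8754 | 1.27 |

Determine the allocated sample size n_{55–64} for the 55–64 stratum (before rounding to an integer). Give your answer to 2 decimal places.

148.23

Neyman allocation: nₕ = n·NₕSₕ / Σⱼ NⱼSⱼ.
Σ NⱼSⱼ = 7255·1.7 + 7033·2.23 + 20491·2.03 + 8754·1.27 = 80731.4.
n_{55–64} = 763·7033·2.23 / 80731.4 = 148.23.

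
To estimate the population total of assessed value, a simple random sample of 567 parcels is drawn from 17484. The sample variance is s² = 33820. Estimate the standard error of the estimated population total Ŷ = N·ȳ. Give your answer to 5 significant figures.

132820

Var(Ŷ) = N²·Var(ȳ) = N²·(1 − n/N)·s²/n.
f = 567/17484 = 0.03242965; Var(ȳ) = 0.96757035·33820/567 = 57.712926.
Var(Ŷ) = 17484² · 57.712926 = 1.7642279 × 10^10.
SE(Ŷ) = √(1.7642279 × 10^10) = 132820.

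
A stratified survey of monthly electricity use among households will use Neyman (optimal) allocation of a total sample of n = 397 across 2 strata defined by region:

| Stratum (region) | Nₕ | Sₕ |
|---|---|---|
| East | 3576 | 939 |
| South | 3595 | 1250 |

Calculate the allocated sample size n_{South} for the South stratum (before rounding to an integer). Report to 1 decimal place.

Neyman allocation: nₕ = n·NₕSₕ / Σⱼ NⱼSⱼ.
Σ NⱼSⱼ = 3576·939 + 3595·1250 = 7.851614 × 10^6.
n_{South} = 397·3595·1250 / (7.851614 × 10^6) = 227.2.

227.2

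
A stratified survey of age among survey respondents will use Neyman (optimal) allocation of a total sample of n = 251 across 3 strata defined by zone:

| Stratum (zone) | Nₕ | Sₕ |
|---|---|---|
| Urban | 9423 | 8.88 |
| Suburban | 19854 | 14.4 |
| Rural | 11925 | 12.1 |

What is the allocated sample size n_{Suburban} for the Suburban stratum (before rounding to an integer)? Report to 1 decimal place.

139.6

Neyman allocation: nₕ = n·NₕSₕ / Σⱼ NⱼSⱼ.
Σ NⱼSⱼ = 9423·8.88 + 19854·14.4 + 11925·12.1 = 513866.34.
n_{Suburban} = 251·19854·14.4 / 513866.34 = 139.6.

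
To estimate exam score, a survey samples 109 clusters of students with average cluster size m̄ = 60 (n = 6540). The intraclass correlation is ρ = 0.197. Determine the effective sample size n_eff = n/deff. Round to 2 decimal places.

518.10

deff = 1 + (60 − 1)·0.197 = 1 + 11.623 = 12.623.
n_eff = 6540 / 12.623 = 518.10.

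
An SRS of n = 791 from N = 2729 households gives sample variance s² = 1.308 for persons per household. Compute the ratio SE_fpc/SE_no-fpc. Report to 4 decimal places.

f = n/N = 791/2729 = 0.28984976.
SE_no-fpc = √(s²/n) = 0.040664518; SE_fpc = √((1−f)s²/n) = 0.034268157.
Ratio = √(1−f) = 0.84270412.

0.8427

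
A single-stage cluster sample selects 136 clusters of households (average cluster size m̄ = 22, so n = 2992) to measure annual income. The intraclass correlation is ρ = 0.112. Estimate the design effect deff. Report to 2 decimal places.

3.35

deff = 1 + (22 − 1)·0.112 = 1 + 2.352 = 3.352.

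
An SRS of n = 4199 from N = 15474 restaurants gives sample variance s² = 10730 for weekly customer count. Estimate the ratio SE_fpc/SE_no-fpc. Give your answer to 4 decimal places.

f = n/N = 4199/15474 = 0.27135841.
SE_no-fpc = √(s²/n) = 1.5985526; SE_fpc = √((1−f)s²/n) = 1.3645326.
Ratio = √(1−f) = 0.85360506.

0.8536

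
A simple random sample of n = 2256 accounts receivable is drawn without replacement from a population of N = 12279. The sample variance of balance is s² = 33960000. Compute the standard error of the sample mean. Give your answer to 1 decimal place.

Under SRS without replacement, Var(ȳ) = (1 − f)·s²/n with f = n/N = 2256/12279 = 0.18372832.
Var(ȳ) = (1 − 0.18372832)·33960000/2256 = 0.81627168·15053.191 = 12287.494.
SE(ȳ) = √(12287.494) = 110.8.

110.8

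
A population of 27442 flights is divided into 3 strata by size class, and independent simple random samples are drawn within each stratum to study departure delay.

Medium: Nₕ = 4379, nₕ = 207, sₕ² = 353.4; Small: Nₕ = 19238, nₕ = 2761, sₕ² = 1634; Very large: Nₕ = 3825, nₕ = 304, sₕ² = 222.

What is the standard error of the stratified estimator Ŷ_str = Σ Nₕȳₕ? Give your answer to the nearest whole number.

Var(Ŷ_str) = Σₕ Nₕ²(1 − fₕ)sₕ²/nₕ.
Medium: 4379²·(1 − 207/4379)·353.4/207 = 3.1190005 × 10^7.
Small: 19238²·(1 − 2761/19238)·1634/2761 = 1.8759606 × 10^8.
Very large: 3825²·(1 − 304/3825)·222/304 = 9.8350564 × 10^6.
Sum = 2.2862112 × 10^8.
SE = √(2.2862112 × 10^8) = 15120.

15120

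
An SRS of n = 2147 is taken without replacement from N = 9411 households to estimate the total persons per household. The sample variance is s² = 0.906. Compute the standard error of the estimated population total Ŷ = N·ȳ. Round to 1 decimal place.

169.8

Var(Ŷ) = N²·Var(ȳ) = N²·(1 − n/N)·s²/n.
f = 2147/9411 = 0.22813729; Var(ȳ) = 0.77186271·0.906/2147 = 3.2571384 × 10^-4.
Var(Ŷ) = 9411² · (3.2571384 × 10^-4) = 28847.472.
SE(Ŷ) = √(28847.472) = 169.8.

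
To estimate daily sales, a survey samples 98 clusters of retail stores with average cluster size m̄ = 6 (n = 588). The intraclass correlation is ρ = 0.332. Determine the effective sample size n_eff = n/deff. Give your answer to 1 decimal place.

deff = 1 + (6 − 1)·0.332 = 1 + 1.66 = 2.66.
n_eff = 588 / 2.66 = 221.1.

221.1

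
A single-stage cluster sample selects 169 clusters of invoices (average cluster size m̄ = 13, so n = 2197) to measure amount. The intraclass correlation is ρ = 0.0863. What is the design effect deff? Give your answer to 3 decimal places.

deff = 1 + (13 − 1)·0.0863 = 1 + 1.0356 = 2.0356.

2.036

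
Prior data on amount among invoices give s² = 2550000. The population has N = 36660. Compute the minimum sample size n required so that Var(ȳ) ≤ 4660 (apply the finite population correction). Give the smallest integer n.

540

Without fpc, n₀ = s²/D = 2550000/4660 = 547.2103.
With fpc, (1 − n/N)·s²/n ≤ D requires n ≥ n₀/(1 + n₀/N) = 547.2103/(1 + 547.2103/36660) = 539.1624.
Rounding up, n = 540.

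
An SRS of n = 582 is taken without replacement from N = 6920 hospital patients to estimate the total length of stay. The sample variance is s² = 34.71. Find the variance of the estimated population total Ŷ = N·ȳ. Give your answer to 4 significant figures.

2.616 × 10^6

Var(Ŷ) = N²·Var(ȳ) = N²·(1 − n/N)·s²/n.
f = 582/6920 = 0.08410405; Var(ȳ) = 0.91589595·34.71/582 = 0.054623279.
Var(Ŷ) = 6920² · 0.054623279 = 2.6157122 × 10^6.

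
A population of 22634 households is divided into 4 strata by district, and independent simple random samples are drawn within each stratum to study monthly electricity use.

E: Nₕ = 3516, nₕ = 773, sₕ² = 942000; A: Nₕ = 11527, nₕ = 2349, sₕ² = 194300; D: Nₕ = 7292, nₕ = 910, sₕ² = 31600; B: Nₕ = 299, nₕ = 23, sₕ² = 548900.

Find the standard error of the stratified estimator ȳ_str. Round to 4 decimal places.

Var(ȳ_str) = Σₕ Wₕ²(1 − fₕ)sₕ²/nₕ with Wₕ = Nₕ/N, N = 22634.
E: Wₕ = 0.15534152; term = 0.15534152²·(1 − 0.21985210)·942000/773 = 22.941587.
A: Wₕ = 0.50927808; term = 0.50927808²·(1 − 0.20378242)·194300/2349 = 17.081716.
D: Wₕ = 0.32217019; term = 0.32217019²·(1 − 0.12479430)·31600/910 = 3.1544709.
B: Wₕ = 0.01321021; term = 0.01321021²·(1 − 0.07692308)·548900/23 = 3.8443511.
Sum = 47.022125.
SE = √(47.022125) = 6.8573.

6.8573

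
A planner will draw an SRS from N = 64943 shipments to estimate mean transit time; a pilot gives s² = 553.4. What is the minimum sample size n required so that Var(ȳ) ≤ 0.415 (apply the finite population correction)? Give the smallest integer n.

1307

Without fpc, n₀ = s²/D = 553.4/0.415 = 1333.4940.
With fpc, (1 − n/N)·s²/n ≤ D requires n ≥ n₀/(1 + n₀/N) = 1333.4940/(1 + 1333.4940/64943) = 1306.6639.
Rounding up, n = 1307.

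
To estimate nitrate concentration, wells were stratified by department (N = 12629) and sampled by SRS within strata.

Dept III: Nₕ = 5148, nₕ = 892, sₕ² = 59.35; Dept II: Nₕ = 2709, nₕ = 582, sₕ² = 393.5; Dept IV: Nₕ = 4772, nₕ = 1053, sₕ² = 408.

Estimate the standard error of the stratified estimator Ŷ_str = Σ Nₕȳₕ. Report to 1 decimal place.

Var(Ŷ_str) = Σₕ Nₕ²(1 − fₕ)sₕ²/nₕ.
Dept III: 5148²·(1 − 892/5148)·59.35/892 = 1.4577936 × 10^6.
Dept II: 2709²·(1 − 582/2709)·393.5/582 = 3.8958143 × 10^6.
Dept IV: 4772²·(1 − 1053/4772)·408/1053 = 6.8763568 × 10^6.
Sum = 1.2229965 × 10^7.
SE = √(1.2229965 × 10^7) = 3497.1.

3497.1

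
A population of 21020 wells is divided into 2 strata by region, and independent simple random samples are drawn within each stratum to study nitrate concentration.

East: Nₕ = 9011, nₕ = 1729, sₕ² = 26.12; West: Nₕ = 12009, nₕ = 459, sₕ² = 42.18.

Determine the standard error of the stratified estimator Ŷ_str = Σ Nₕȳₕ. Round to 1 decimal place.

3706.4

Var(Ŷ_str) = Σₕ Nₕ²(1 − fₕ)sₕ²/nₕ.
East: 9011²·(1 − 1729/9011)·26.12/1729 = 991292.55.
West: 12009²·(1 − 459/12009)·42.18/459 = 1.2746258 × 10^7.
Sum = 1.3737551 × 10^7.
SE = √(1.3737551 × 10^7) = 3706.4.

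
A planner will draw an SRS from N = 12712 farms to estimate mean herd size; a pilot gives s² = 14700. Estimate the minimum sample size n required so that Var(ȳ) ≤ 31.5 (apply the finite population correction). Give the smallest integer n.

Without fpc, n₀ = s²/D = 14700/31.5 = 466.6667.
With fpc, (1 − n/N)·s²/n ≤ D requires n ≥ n₀/(1 + n₀/N) = 466.6667/(1 + 466.6667/12712) = 450.1417.
Rounding up, n = 451.

451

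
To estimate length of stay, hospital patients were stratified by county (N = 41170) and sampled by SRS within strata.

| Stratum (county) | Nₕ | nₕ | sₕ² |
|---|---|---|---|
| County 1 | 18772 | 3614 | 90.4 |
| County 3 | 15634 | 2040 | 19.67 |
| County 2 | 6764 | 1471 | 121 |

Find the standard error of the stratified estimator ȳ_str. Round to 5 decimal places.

0.08453

Var(ȳ_str) = Σₕ Wₕ²(1 − fₕ)sₕ²/nₕ with Wₕ = Nₕ/N, N = 41170.
County 1: Wₕ = 0.45596308; term = 0.45596308²·(1 − 0.19252078)·90.4/3614 = 0.0041992429.
County 3: Wₕ = 0.37974253; term = 0.37974253²·(1 − 0.13048484)·19.67/2040 = 0.0012090098.
County 2: Wₕ = 0.16429439; term = 0.16429439²·(1 − 0.21747487)·121/1471 = 0.0017374666.
Sum = 0.0071457193.
SE = √(0.0071457193) = 0.08453.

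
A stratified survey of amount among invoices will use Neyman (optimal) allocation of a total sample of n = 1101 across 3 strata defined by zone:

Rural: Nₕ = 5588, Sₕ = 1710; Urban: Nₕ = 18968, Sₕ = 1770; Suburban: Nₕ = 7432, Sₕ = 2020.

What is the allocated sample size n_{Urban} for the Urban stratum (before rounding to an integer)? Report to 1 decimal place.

635.8

Neyman allocation: nₕ = n·NₕSₕ / Σⱼ NⱼSⱼ.
Σ NⱼSⱼ = 5588·1710 + 18968·1770 + 7432·2020 = 5.814148 × 10^7.
n_{Urban} = 1101·18968·1770 / (5.814148 × 10^7) = 635.8.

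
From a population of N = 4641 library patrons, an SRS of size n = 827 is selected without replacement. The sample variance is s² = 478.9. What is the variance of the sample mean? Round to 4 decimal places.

0.4759

Under SRS without replacement, Var(ȳ) = (1 − f)·s²/n with f = n/N = 827/4641 = 0.17819435.
Var(ȳ) = (1 − 0.17819435)·478.9/827 = 0.82180565·0.57908102 = 0.47589205.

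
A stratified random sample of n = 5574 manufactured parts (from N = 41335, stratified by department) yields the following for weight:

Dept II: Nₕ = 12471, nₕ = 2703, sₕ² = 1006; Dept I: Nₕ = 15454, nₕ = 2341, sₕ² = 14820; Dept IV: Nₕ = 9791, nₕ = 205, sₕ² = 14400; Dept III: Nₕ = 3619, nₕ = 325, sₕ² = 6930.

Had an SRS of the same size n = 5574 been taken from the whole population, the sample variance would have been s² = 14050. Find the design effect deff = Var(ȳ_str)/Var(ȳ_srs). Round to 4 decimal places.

Var(ȳ_str) = Σ Wₕ²(1−fₕ)sₕ²/nₕ with Wₕ = Nₕ/41335:
  Dept II: (12471/41335)²·(1−2703/12471)·1006/2703 = 0.026535238
  Dept I: (15454/41335)²·(1−2341/15454)·14820/2341 = 0.75085119
  Dept IV: (9791/41335)²·(1−205/9791)·14400/205 = 3.8586663
  Dept III: (3619/41335)²·(1−325/3619)·6930/325 = 0.1487737
  → Var(ȳ_str) = 4.7848264.
Var(ȳ_srs) = (1 − 5574/41335)·14050/5574 = 2.1807259.
deff = 4.7848264 / 2.1807259 = 2.1941.

2.1941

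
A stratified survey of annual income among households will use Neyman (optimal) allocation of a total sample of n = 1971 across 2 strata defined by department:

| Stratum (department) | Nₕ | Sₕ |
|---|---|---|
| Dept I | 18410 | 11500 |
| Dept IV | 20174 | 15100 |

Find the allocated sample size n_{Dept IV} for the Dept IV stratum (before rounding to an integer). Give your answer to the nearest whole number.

Neyman allocation: nₕ = n·NₕSₕ / Σⱼ NⱼSⱼ.
Σ NⱼSⱼ = 18410·11500 + 20174·15100 = 5.163424 × 10^8.
n_{Dept IV} = 1971·20174·15100 / (5.163424 × 10^8) = 1163.

1163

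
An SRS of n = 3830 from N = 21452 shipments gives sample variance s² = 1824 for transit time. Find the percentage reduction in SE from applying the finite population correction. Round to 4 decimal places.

9.3655

f = n/N = 3830/21452 = 0.17853813.
SE_no-fpc = √(s²/n) = 0.69010159; SE_fpc = √((1−f)s²/n) = 0.62547036.
Ratio = √(1−f) = 0.90634534. Reduction = 100·(1 − 0.90634534) = 9.3655%.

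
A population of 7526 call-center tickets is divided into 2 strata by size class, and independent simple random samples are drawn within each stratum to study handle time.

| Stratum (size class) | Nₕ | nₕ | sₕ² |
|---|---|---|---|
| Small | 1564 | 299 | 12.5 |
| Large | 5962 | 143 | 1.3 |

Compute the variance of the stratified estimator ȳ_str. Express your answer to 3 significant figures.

0.00703

Var(ȳ_str) = Σₕ Wₕ²(1 − fₕ)sₕ²/nₕ with Wₕ = Nₕ/N, N = 7526.
Small: Wₕ = 0.20781292; term = 0.20781292²·(1 − 0.19117647)·12.5/299 = 0.0014602852.
Large: Wₕ = 0.79218708; term = 0.79218708²·(1 − 0.02398524)·1.3/143 = 0.0055682563.
Sum = 0.0070285415.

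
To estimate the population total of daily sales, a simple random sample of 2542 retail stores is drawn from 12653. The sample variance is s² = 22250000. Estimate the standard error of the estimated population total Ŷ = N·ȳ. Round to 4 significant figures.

Var(Ŷ) = N²·Var(ȳ) = N²·(1 − n/N)·s²/n.
f = 2542/12653 = 0.20090097; Var(ȳ) = 0.79909903·22250000/2542 = 6994.4742.
Var(Ŷ) = 12653² · 6994.4742 = 1.1198042 × 10^12.
SE(Ŷ) = √(1.1198042 × 10^12) = 1.058 × 10^6.

1.058 × 10^6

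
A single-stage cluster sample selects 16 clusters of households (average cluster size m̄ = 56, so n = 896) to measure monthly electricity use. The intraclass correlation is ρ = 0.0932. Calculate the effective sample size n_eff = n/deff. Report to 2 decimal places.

146.26

deff = 1 + (56 − 1)·0.0932 = 1 + 5.126 = 6.126.
n_eff = 896 / 6.126 = 146.26.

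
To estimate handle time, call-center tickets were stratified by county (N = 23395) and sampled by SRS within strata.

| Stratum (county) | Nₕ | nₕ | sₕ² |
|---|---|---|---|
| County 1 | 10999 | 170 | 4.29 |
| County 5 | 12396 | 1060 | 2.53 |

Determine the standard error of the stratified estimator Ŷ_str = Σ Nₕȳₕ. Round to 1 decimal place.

1827.9

Var(Ŷ_str) = Σₕ Nₕ²(1 − fₕ)sₕ²/nₕ.
County 1: 10999²·(1 − 170/10999)·4.29/170 = 3.0057297 × 10^6.
County 5: 12396²·(1 − 1060/12396)·2.53/1060 = 335394.6.
Sum = 3.3411243 × 10^6.
SE = √(3.3411243 × 10^6) = 1827.9.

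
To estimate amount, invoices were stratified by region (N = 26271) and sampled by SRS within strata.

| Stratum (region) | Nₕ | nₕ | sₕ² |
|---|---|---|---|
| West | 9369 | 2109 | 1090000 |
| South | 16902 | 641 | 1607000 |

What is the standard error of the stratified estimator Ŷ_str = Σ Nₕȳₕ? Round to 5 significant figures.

850990

Var(Ŷ_str) = Σₕ Nₕ²(1 − fₕ)sₕ²/nₕ.
West: 9369²·(1 − 2109/9369)·1090000/2109 = 3.5154407 × 10^10.
South: 16902²·(1 − 641/16902)·1607000/641 = 6.8903803 × 10^11.
Sum = 7.2419244 × 10^11.
SE = √(7.2419244 × 10^11) = 850990.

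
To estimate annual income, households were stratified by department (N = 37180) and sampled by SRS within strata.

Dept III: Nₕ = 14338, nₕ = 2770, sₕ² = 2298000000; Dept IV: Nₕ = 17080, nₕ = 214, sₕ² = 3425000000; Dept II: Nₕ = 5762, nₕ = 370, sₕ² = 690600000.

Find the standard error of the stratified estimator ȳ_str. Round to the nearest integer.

Var(ȳ_str) = Σₕ Wₕ²(1 − fₕ)sₕ²/nₕ with Wₕ = Nₕ/N, N = 37180.
Dept III: Wₕ = 0.38563744; term = 0.38563744²·(1 − 0.19319291)·2298000000/2770 = 99540.161.
Dept IV: Wₕ = 0.45938677; term = 0.45938677²·(1 − 0.01252927)·3425000000/214 = 3.3352469 × 10^6.
Dept II: Wₕ = 0.15497579; term = 0.15497579²·(1 − 0.06421381)·690600000/370 = 41949.735.
Sum = 3.4767368 × 10^6.
SE = √(3.4767368 × 10^6) = 1865.

1865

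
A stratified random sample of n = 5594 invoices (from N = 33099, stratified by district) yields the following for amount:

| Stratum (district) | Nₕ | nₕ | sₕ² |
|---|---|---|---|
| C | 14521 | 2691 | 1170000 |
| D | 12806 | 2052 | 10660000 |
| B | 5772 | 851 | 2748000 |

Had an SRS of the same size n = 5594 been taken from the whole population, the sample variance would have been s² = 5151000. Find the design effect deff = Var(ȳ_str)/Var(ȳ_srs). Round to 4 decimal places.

1.0519

Var(ȳ_str) = Σ Wₕ²(1−fₕ)sₕ²/nₕ with Wₕ = Nₕ/33099:
  C: (14521/33099)²·(1−2691/14521)·1170000/2691 = 68.174771
  D: (12806/33099)²·(1−2052/12806)·10660000/2052 = 653.03075
  B: (5772/33099)²·(1−851/5772)·2748000/851 = 83.721521
  → Var(ȳ_str) = 804.92704.
Var(ȳ_srs) = (1 − 5594/33099)·5151000/5594 = 765.18397.
deff = 804.92704 / 765.18397 = 1.0519.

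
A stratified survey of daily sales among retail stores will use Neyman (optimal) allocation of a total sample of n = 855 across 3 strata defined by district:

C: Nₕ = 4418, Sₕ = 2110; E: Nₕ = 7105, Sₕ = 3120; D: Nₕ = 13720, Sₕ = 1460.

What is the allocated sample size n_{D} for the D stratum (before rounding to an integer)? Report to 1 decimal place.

Neyman allocation: nₕ = n·NₕSₕ / Σⱼ NⱼSⱼ.
Σ NⱼSⱼ = 4418·2110 + 7105·3120 + 13720·1460 = 5.152078 × 10^7.
n_{D} = 855·13720·1460 / (5.152078 × 10^7) = 332.4.

332.4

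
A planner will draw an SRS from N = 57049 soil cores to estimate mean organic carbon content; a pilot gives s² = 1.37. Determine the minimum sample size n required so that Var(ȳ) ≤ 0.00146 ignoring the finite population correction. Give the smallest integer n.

939

Without fpc, n₀ = s²/D = 1.37/0.00146 = 938.3562.
Rounding up, n = 939.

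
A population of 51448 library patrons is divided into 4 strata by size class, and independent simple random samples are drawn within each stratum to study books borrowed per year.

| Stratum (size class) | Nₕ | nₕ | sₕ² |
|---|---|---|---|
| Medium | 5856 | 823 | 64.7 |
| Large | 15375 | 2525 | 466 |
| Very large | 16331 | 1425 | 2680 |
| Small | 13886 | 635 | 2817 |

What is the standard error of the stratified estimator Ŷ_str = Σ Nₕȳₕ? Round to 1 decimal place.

36233.7

Var(Ŷ_str) = Σₕ Nₕ²(1 − fₕ)sₕ²/nₕ.
Medium: 5856²·(1 − 823/5856)·64.7/823 = 2.3170342 × 10^6.
Large: 15375²·(1 − 2525/15375)·466/2525 = 3.6462193 × 10^7.
Very large: 16331²·(1 − 1425/16331)·2680/1425 = 4.5781901 × 10^8.
Small: 13886²·(1 − 635/13886)·2817/635 = 8.1627959 × 10^8.
Sum = 1.3128778 × 10^9.
SE = √(1.3128778 × 10^9) = 36233.7.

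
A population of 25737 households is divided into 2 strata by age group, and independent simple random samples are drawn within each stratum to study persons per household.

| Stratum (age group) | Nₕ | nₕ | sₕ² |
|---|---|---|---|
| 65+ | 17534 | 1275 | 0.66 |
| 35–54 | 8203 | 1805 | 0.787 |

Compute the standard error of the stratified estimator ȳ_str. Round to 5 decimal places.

Var(ȳ_str) = Σₕ Wₕ²(1 − fₕ)sₕ²/nₕ with Wₕ = Nₕ/N, N = 25737.
65+: Wₕ = 0.68127598; term = 0.68127598²·(1 − 0.07271587)·0.66/1275 = 2.2278848 × 10^-4.
35–54: Wₕ = 0.31872402; term = 0.31872402²·(1 − 0.22004145)·0.787/1805 = 3.4546068 × 10^-5.
Sum = 2.5733455 × 10^-4.
SE = √(2.5733455 × 10^-4) = 0.01604.

0.01604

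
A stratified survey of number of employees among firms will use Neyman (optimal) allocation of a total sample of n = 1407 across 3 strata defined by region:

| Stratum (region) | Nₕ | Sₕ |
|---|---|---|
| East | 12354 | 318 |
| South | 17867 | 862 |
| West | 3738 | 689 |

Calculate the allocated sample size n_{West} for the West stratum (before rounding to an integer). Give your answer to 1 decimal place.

Neyman allocation: nₕ = n·NₕSₕ / Σⱼ NⱼSⱼ.
Σ NⱼSⱼ = 12354·318 + 17867·862 + 3738·689 = 2.1905408 × 10^7.
n_{West} = 1407·3738·689 / (2.1905408 × 10^7) = 165.4.

165.4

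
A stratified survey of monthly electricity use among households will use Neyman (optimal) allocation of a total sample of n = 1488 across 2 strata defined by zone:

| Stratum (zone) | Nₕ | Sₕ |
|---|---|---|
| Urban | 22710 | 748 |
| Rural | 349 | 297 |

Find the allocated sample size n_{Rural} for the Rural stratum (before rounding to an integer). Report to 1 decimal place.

Neyman allocation: nₕ = n·NₕSₕ / Σⱼ NⱼSⱼ.
Σ NⱼSⱼ = 22710·748 + 349·297 = 1.7090733 × 10^7.
n_{Rural} = 1488·349·297 / (1.7090733 × 10^7) = 9.0.

9.0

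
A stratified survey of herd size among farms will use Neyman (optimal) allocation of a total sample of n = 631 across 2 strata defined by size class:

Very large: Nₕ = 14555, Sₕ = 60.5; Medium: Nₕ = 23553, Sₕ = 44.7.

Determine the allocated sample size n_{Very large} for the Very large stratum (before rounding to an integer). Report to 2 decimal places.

287.39

Neyman allocation: nₕ = n·NₕSₕ / Σⱼ NⱼSⱼ.
Σ NⱼSⱼ = 14555·60.5 + 23553·44.7 = 1.9333966 × 10^6.
n_{Very large} = 631·14555·60.5 / (1.9333966 × 10^6) = 287.39.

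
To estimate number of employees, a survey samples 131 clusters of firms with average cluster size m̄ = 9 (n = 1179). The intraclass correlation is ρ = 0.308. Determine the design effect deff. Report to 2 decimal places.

deff = 1 + (9 − 1)·0.308 = 1 + 2.464 = 3.464.

3.46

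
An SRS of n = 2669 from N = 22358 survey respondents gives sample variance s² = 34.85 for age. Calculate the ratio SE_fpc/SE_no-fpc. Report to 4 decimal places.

f = n/N = 2669/22358 = 0.11937561.
SE_no-fpc = √(s²/n) = 0.11426865; SE_fpc = √((1−f)s²/n) = 0.10723152.
Ratio = √(1−f) = 0.93841589.

0.9384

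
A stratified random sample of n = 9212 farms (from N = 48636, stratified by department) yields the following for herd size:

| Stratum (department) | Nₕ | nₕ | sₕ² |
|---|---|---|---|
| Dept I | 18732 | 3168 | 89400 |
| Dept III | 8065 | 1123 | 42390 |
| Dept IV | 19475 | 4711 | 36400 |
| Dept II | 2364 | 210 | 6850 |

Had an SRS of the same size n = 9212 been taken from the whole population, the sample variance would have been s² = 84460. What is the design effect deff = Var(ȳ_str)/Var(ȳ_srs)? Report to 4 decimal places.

0.7240

Var(ȳ_str) = Σ Wₕ²(1−fₕ)sₕ²/nₕ with Wₕ = Nₕ/48636:
  Dept I: (18732/48636)²·(1−3168/18732)·89400/3168 = 3.4780996
  Dept III: (8065/48636)²·(1−1123/8065)·42390/1123 = 0.89342262
  Dept IV: (19475/48636)²·(1−4711/19475)·36400/4711 = 0.93919135
  Dept II: (2364/48636)²·(1−210/2364)·6850/210 = 0.070218047
  → Var(ȳ_str) = 5.3809316.
Var(ȳ_srs) = (1 − 9212/48636)·84460/9212 = 7.4319022.
deff = 5.3809316 / 7.4319022 = 0.7240.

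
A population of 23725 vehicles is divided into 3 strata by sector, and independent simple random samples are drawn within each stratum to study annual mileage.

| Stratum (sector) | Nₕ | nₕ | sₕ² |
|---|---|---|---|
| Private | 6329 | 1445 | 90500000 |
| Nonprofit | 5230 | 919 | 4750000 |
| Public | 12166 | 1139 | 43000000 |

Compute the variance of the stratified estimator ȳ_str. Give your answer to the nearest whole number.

12644

Var(ȳ_str) = Σₕ Wₕ²(1 − fₕ)sₕ²/nₕ with Wₕ = Nₕ/N, N = 23725.
Private: Wₕ = 0.26676502; term = 0.26676502²·(1 − 0.22831411)·90500000/1445 = 3439.3711.
Nonprofit: Wₕ = 0.22044257; term = 0.22044257²·(1 − 0.17571702)·4750000/919 = 207.03576.
Public: Wₕ = 0.51279241; term = 0.51279241²·(1 − 0.09362157)·43000000/1139 = 8997.8236.
Sum = 12644.23.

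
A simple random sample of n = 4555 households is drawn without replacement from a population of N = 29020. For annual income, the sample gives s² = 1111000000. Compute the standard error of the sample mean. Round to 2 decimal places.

453.46

Under SRS without replacement, Var(ȳ) = (1 − f)·s²/n with f = n/N = 4555/29020 = 0.15696072.
Var(ȳ) = (1 − 0.15696072)·1111000000/4555 = 0.84303928·243907.79 = 205623.85.
SE(ȳ) = √(205623.85) = 453.46.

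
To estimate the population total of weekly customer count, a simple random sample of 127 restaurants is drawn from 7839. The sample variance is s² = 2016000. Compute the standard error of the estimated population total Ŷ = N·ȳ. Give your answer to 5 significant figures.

Var(Ŷ) = N²·Var(ȳ) = N²·(1 − n/N)·s²/n.
f = 127/7839 = 0.01620105; Var(ȳ) = 0.98379895·2016000/127 = 15616.84.
Var(Ŷ) = 7839² · 15616.84 = 9.5965358 × 10^11.
SE(Ŷ) = √(9.5965358 × 10^11) = 979620.

979620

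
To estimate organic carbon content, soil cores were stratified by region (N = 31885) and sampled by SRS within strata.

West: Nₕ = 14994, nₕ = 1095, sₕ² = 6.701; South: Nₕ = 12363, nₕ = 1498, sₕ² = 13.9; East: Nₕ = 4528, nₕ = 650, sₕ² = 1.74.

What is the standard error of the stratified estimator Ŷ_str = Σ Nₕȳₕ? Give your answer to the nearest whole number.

1603

Var(Ŷ_str) = Σₕ Nₕ²(1 − fₕ)sₕ²/nₕ.
West: 14994²·(1 − 1095/14994)·6.701/1095 = 1.2753417 × 10^6.
South: 12363²·(1 − 1498/12363)·13.9/1498 = 1.2463976 × 10^6.
East: 4528²·(1 − 650/4528)·1.74/650 = 47005.656.
Sum = 2.568745 × 10^6.
SE = √(2.568745 × 10^6) = 1603.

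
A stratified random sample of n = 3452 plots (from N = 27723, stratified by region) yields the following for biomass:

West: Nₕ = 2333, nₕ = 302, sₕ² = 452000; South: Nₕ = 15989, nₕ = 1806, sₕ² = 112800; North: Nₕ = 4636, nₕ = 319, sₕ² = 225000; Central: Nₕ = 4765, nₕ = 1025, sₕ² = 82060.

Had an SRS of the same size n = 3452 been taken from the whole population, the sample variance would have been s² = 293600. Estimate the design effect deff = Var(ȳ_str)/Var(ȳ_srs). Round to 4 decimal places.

Var(ȳ_str) = Σ Wₕ²(1−fₕ)sₕ²/nₕ with Wₕ = Nₕ/27723:
  West: (2333/27723)²·(1−302/2333)·452000/302 = 9.2273226
  South: (15989/27723)²·(1−1806/15989)·112800/1806 = 18.428938
  North: (4636/27723)²·(1−319/4636)·225000/319 = 18.366942
  Central: (4765/27723)²·(1−1025/4765)·82060/1025 = 1.8563579
  → Var(ȳ_str) = 47.879561.
Var(ȳ_srs) = (1 − 3452/27723)·293600/3452 = 74.461659.
deff = 47.879561 / 74.461659 = 0.6430.

0.6430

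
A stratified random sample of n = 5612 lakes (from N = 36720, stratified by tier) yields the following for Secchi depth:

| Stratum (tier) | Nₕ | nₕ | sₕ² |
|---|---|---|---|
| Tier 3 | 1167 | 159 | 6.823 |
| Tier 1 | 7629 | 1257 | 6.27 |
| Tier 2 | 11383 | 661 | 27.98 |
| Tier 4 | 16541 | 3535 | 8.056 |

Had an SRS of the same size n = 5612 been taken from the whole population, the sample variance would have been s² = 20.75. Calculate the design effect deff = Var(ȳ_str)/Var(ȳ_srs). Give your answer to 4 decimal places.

1.4087

Var(ȳ_str) = Σ Wₕ²(1−fₕ)sₕ²/nₕ with Wₕ = Nₕ/36720:
  Tier 3: (1167/36720)²·(1−159/1167)·6.823/159 = 3.743728 × 10^-5
  Tier 1: (7629/36720)²·(1−1257/7629)·6.27/1257 = 1.7983338 × 10^-4
  Tier 2: (11383/36720)²·(1−661/11383)·27.98/661 = 0.0038315407
  Tier 4: (16541/36720)²·(1−3535/16541)·8.056/3535 = 3.636053 × 10^-4
  → Var(ȳ_str) = 0.0044124167.
Var(ȳ_srs) = (1 − 5612/36720)·20.75/5612 = 0.0031323469.
deff = 0.0044124167 / 0.0031323469 = 1.4087.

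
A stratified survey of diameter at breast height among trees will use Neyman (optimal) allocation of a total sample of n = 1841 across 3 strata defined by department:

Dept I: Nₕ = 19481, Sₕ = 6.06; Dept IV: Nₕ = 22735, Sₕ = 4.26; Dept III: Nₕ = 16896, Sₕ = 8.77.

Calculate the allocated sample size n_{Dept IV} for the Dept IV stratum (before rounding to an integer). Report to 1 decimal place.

Neyman allocation: nₕ = n·NₕSₕ / Σⱼ NⱼSⱼ.
Σ NⱼSⱼ = 19481·6.06 + 22735·4.26 + 16896·8.77 = 363083.88.
n_{Dept IV} = 1841·22735·4.26 / 363083.88 = 491.1.

491.1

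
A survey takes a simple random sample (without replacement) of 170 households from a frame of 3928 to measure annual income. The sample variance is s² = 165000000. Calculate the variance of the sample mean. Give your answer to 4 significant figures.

928600

Under SRS without replacement, Var(ȳ) = (1 − f)·s²/n with f = n/N = 170/3928 = 0.04327902.
Var(ȳ) = (1 − 0.04327902)·165000000/170 = 0.95672098·970588.24 = 928582.13.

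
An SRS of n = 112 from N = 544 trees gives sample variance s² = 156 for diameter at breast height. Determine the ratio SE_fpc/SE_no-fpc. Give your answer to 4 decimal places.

0.8911

f = n/N = 112/544 = 0.20588235.
SE_no-fpc = √(s²/n) = 1.1801937; SE_fpc = √((1−f)s²/n) = 1.0517093.
Ratio = √(1−f) = 0.89113279.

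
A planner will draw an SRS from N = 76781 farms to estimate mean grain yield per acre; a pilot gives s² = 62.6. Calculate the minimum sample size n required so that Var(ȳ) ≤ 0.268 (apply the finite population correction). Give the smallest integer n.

Without fpc, n₀ = s²/D = 62.6/0.268 = 233.5821.
With fpc, (1 − n/N)·s²/n ≤ D requires n ≥ n₀/(1 + n₀/N) = 233.5821/(1 + 233.5821/76781) = 232.8737.
Rounding up, n = 233.

233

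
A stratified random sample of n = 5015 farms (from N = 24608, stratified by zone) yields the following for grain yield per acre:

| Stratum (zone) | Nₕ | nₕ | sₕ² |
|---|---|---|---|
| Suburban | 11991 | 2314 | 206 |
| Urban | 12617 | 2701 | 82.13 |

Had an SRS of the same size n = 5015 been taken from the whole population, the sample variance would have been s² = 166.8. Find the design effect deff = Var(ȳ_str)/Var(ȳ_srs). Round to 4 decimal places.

0.8814

Var(ȳ_str) = Σ Wₕ²(1−fₕ)sₕ²/nₕ with Wₕ = Nₕ/24608:
  Suburban: (11991/24608)²·(1−2314/11991)·206/2314 = 0.017058757
  Urban: (12617/24608)²·(1−2701/12617)·82.13/2701 = 0.0062822791
  → Var(ȳ_str) = 0.023341036.
Var(ȳ_srs) = (1 − 5015/24608)·166.8/5015 = 0.026481936.
deff = 0.023341036 / 0.026481936 = 0.8814.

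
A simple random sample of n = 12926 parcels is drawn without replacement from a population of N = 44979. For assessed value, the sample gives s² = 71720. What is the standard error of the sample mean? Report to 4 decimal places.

1.9885

Under SRS without replacement, Var(ȳ) = (1 − f)·s²/n with f = n/N = 12926/44979 = 0.28737855.
Var(ȳ) = (1 − 0.28737855)·71720/12926 = 0.71262145·5.5485069 = 3.953985.
SE(ȳ) = √(3.953985) = 1.9885.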